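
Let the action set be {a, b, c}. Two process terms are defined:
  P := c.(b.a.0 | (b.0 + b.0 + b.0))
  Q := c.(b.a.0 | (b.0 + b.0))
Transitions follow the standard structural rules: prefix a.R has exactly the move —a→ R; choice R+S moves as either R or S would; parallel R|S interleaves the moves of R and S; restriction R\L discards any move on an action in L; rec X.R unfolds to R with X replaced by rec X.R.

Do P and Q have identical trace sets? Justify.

trace-equivalent

P's transition system — 7 states:
  s0 = c.(b.a.0 | (b.0 + b.0 + b.0)) | ··c··> s1
  s1 = b.a.0 | (b.0 + b.0 + b.0) | ··b··> s2, ··b··> s3
  s2 = a.0 | (b.0 + b.0 + b.0) | ··a··> s4, ··b··> s5
  s3 = b.a.0 | 0 | ··b··> s5
  s4 = 0 | (b.0 + b.0 + b.0) | ··b··> s6
  s5 = a.0 | 0 | ··a··> s6
  s6 = 0 | 0 | ∅
Q's transition system — 7 states:
  t0 = c.(b.a.0 | (b.0 + b.0)) | ··c··> t1
  t1 = b.a.0 | (b.0 + b.0) | ··b··> t2, ··b··> t3
  t2 = a.0 | (b.0 + b.0) | ··a··> t4, ··b··> t5
  t3 = b.a.0 | 0 | ··b··> t5
  t4 = 0 | (b.0 + b.0) | ··b··> t6
  t5 = a.0 | 0 | ··a··> t6
  t6 = 0 | 0 | ∅
Coarsest stable partition (strong bisimilarity classes):
  B0 = {s0, t0}
  B1 = {s1, t1}
  B2 = {s3, t3}
  B3 = {s5, t5}
  B4 = {s6, t6}
  B5 = {s2, t2}
  B6 = {s4, t4}
s0 ∈ B0, t0 ∈ B0 → same block
Bisimilar ⇒ trace-equivalent.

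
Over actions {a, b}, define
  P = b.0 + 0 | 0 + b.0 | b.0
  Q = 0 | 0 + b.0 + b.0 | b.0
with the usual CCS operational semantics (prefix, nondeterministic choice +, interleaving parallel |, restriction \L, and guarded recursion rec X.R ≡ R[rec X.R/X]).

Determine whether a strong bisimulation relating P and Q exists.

P ~ Q

LTS(P): 5 reachable states
  u0 = b.0 + 0 | 0 + b.0 | b.0 has moves ··b··> u1, ··b··> u2, ··b··> u3
  u1 = 0 has moves ·
  u2 = 0 | b.0 has moves ··b··> u4
  u3 = b.0 | 0 has moves ··b··> u4
  u4 = 0 | 0 has moves ·
LTS(Q): 5 reachable states
  v0 = 0 | 0 + b.0 + b.0 | b.0 has moves ··b··> v1, ··b··> v2, ··b··> v3
  v1 = 0 has moves ·
  v2 = 0 | b.0 has moves ··b··> v4
  v3 = b.0 | 0 has moves ··b··> v4
  v4 = 0 | 0 has moves ·
Partition-refinement fixed point:
  B0 = {u0, v0}
  B1 = {u2, u3, v2, v3}
  B2 = {u1, u4, v1, v4}
u0 ∈ B0, v0 ∈ B0 → same block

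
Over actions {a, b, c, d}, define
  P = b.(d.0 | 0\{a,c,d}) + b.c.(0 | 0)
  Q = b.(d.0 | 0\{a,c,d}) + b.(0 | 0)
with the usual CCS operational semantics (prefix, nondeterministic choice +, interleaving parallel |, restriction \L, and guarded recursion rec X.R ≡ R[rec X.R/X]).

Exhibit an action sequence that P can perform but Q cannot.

Reachable graph of P (5 states):
  p0 = b.(d.0 | 0\{a,c,d}) + b.c.(0 | 0) has moves —b→ p1, —b→ p2
  p1 = c.(0 | 0) has moves —c→ p3
  p2 = d.0 | 0\{a,c,d} has moves —d→ p4
  p3 = 0 | 0 has moves deadlocked
  p4 = 0 | 0\{a,c,d} has moves deadlocked
Reachable graph of Q (4 states):
  q0 = b.(d.0 | 0\{a,c,d}) + b.(0 | 0) has moves —b→ q1, —b→ q2
  q1 = 0 | 0 has moves deadlocked
  q2 = d.0 | 0\{a,c,d} has moves —d→ q3
  q3 = 0 | 0\{a,c,d} has moves deadlocked
Trace ⟨bc⟩ through P, begin at {p0}:
  [1] b ⇒ {p1, p2}
  [2] c ⇒ {p3}
  ✓ P
Trace ⟨bc⟩ through Q, begin at {q0}:
  [1] b ⇒ {q1, q2}
  [2] c ⇒ ∅  — Q cannot continue

bc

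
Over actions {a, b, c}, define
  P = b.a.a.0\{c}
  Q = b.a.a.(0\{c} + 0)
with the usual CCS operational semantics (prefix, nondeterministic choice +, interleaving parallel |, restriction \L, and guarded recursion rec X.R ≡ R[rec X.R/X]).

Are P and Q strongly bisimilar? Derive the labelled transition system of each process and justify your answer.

P's transition system — 4 states:
  u0 = b.a.a.0\{c} :: ··b··> u1
  u1 = a.a.0\{c} :: ··a··> u2
  u2 = a.0\{c} :: ··a··> u3
  u3 = 0\{c} :: stopped
Q's transition system — 4 states:
  v0 = b.a.a.(0\{c} + 0) :: ··b··> v1
  v1 = a.a.(0\{c} + 0) :: ··a··> v2
  v2 = a.(0\{c} + 0) :: ··a··> v3
  v3 = 0\{c} + 0 :: stopped
Coarsest stable partition (strong bisimilarity classes):
  B0 = {u0, v0}
  B1 = {u1, v1}
  B2 = {u2, v2}
  B3 = {u3, v3}
u0 ∈ B0, v0 ∈ B0 → same block

bisimilar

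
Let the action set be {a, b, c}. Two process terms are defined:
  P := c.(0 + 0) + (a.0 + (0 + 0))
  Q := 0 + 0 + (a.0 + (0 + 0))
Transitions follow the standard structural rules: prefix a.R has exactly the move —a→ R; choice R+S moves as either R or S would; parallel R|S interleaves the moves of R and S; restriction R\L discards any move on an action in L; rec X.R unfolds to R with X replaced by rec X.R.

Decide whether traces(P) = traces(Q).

P's transition system — 3 states:
  u0 = c.(0 + 0) + (a.0 + (0 + 0)) :: =a=> u1, =c=> u2
  u1 = 0 :: ·
  u2 = 0 + 0 :: ·
Q's transition system — 2 states:
  v0 = 0 + 0 + (a.0 + (0 + 0)) :: =a=> v1
  v1 = 0 :: ·
Executing c from P (initial set {u0}):
  after c @ step 1: {u2}
  P completes σ.
Executing c from Q (initial set {v0}):
  after c @ step 1: ∅ (Q stuck)

trace-distinct — witness ⟨c⟩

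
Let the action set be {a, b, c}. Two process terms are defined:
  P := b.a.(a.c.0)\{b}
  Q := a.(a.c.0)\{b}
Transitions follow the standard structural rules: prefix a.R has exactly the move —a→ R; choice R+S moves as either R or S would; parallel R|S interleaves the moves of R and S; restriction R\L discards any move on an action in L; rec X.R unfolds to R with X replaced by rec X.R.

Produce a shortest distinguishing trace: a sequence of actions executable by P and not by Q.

b

P's transition system — 5 states:
  m0 = b.a.(a.c.0)\{b} ⊢ -b-> m1
  m1 = a.(a.c.0)\{b} ⊢ -a-> m2
  m2 = (a.c.0)\{b} ⊢ -a-> m3
  m3 = (c.0)\{b} ⊢ -c-> m4
  m4 = 0\{b} ⊢ ∅
Q's transition system — 4 states:
  n0 = a.(a.c.0)\{b} ⊢ -a-> n1
  n1 = (a.c.0)\{b} ⊢ -a-> n2
  n2 = (c.0)\{b} ⊢ -c-> n3
  n3 = 0\{b} ⊢ ∅
Run σ = ⟨b⟩ on P: start {m0}
  step 1 (b): {m1}
  — P admits the full trace.
Run σ = ⟨b⟩ on Q: start {n0}
  step 1 (b): ∅ (Q stuck)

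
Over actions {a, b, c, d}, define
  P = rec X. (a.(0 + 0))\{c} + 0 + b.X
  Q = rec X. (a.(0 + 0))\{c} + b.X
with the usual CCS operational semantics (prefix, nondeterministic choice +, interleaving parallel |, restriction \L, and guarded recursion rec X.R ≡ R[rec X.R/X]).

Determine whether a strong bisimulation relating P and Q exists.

LTS(P): 2 reachable states
  s0 = rec X. (a.(0 + 0))\{c} + 0 + b.X ⊢ --a--▸ s1, --b--▸ s0
  s1 = (0 + 0)\{c} ⊢ (no moves)
LTS(Q): 2 reachable states
  t0 = rec X. (a.(0 + 0))\{c} + b.X ⊢ --a--▸ t1, --b--▸ t0
  t1 = (0 + 0)\{c} ⊢ (no moves)
Coarsest stable partition (strong bisimilarity classes):
  B0 = {s0, t0}
  B1 = {s1, t1}
s0 ∈ B0, t0 ∈ B0 → same block

P ~ Q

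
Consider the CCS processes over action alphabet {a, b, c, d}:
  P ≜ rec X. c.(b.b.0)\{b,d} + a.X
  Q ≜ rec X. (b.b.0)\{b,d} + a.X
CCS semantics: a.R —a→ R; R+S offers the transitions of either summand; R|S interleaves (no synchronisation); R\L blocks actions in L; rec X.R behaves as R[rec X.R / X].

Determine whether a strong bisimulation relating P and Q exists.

NO

LTS(P): 2 reachable states
  s0 = rec X. c.(b.b.0)\{b,d} + a.X | =a=> s0, =c=> s1
  s1 = (b.b.0)\{b,d} | stopped
LTS(Q): 1 reachable states
  t0 = rec X. (b.b.0)\{b,d} + a.X | =a=> t0
Coarsest stable partition (strong bisimilarity classes):
  B0 = {s0}
  B1 = {s1}
  B2 = {t0}
s0 ∈ B0, t0 ∈ B2 → different blocks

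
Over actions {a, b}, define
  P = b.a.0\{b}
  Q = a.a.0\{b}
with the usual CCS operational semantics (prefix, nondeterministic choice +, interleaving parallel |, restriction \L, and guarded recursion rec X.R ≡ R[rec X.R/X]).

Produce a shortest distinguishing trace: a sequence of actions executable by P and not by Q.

Reachable graph of P (3 states):
  p0 = b.a.0\{b} → --b--▸ p1
  p1 = a.0\{b} → --a--▸ p2
  p2 = 0\{b} → ·
Reachable graph of Q (3 states):
  q0 = a.a.0\{b} → --a--▸ q1
  q1 = a.0\{b} → --a--▸ q2
  q2 = 0\{b} → ·
Trace ⟨b⟩ through P, begin at {p0}:
  after b @ step 1: {p1}
  — P admits the full trace.
Trace ⟨b⟩ through Q, begin at {q0}:
  after b @ step 1: ∅  — Q cannot continue

b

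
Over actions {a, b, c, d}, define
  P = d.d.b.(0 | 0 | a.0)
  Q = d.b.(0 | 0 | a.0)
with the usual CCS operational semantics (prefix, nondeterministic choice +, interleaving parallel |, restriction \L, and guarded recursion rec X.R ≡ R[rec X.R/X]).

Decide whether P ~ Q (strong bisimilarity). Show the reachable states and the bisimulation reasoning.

P's transition system — 5 states:
  u0 = d.d.b.(0 | 0 | a.0) has moves ··d··> u1
  u1 = d.b.(0 | 0 | a.0) has moves ··d··> u2
  u2 = b.(0 | 0 | a.0) has moves ··b··> u3
  u3 = 0 | 0 | a.0 has moves ··a··> u4
  u4 = 0 | 0 | 0 has moves ∅
Q's transition system — 4 states:
  v0 = d.b.(0 | 0 | a.0) has moves ··d··> v1
  v1 = b.(0 | 0 | a.0) has moves ··b··> v2
  v2 = 0 | 0 | a.0 has moves ··a··> v3
  v3 = 0 | 0 | 0 has moves ∅
Bisimilarity quotient blocks:
  B0 = {u0}
  B1 = {u1, v0}
  B2 = {u2, v1}
  B3 = {u3, v2}
  B4 = {u4, v3}
u0 ∈ B0, v0 ∈ B1 → different blocks

P ≁ Q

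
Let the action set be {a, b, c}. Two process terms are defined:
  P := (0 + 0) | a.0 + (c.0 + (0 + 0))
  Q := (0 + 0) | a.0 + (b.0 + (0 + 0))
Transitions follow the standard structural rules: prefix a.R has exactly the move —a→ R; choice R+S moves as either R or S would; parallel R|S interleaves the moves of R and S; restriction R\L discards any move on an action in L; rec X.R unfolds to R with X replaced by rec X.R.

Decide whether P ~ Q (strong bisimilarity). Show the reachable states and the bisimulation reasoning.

NO

P's transition system — 3 states:
  m0 = (0 + 0) | a.0 + (c.0 + (0 + 0)) | =a=> m1, =c=> m2
  m1 = (0 + 0) | 0 | deadlocked
  m2 = 0 | deadlocked
Q's transition system — 3 states:
  n0 = (0 + 0) | a.0 + (b.0 + (0 + 0)) | =a=> n1, =b=> n2
  n1 = (0 + 0) | 0 | deadlocked
  n2 = 0 | deadlocked
Coarsest stable partition (strong bisimilarity classes):
  B0 = {m0}
  B1 = {m1, m2, n1, n2}
  B2 = {n0}
m0 ∈ B0, n0 ∈ B2 → different blocks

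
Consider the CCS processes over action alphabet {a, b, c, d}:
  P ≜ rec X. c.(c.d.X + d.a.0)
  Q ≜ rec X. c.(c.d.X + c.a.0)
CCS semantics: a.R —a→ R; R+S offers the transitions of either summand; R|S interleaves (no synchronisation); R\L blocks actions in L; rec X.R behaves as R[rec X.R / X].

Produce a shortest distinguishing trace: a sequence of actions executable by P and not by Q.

cd

P's transition system — 5 states:
  m0 = rec X. c.(c.d.X + d.a.0) → =c=> m1
  m1 = c.d.(rec X. c.(c.d.X + d.a.0)) + d.a.0 → =c=> m2, =d=> m3
  m2 = d.(rec X. c.(c.d.X + d.a.0)) → =d=> m0
  m3 = a.0 → =a=> m4
  m4 = 0 → deadlocked
Q's transition system — 5 states:
  n0 = rec X. c.(c.d.X + c.a.0) → =c=> n1
  n1 = c.d.(rec X. c.(c.d.X + c.a.0)) + c.a.0 → =c=> n2, =c=> n3
  n2 = a.0 → =a=> n4
  n3 = d.(rec X. c.(c.d.X + c.a.0)) → =d=> n0
  n4 = 0 → deadlocked
Trace ⟨cd⟩ through P, begin at {m0}:
  step 1 (c): {m1}
  step 2 (d): {m3}
  P completes σ.
Trace ⟨cd⟩ through Q, begin at {n0}:
  step 1 (c): {n1}
  step 2 (d): no successor for Q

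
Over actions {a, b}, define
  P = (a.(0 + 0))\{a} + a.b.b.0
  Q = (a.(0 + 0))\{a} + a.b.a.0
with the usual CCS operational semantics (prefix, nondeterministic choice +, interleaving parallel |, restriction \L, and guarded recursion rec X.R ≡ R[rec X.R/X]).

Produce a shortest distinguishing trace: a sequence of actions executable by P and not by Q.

LTS(P): 4 reachable states
  u0 = (a.(0 + 0))\{a} + a.b.b.0 :: —a→ u1
  u1 = b.b.0 :: —b→ u2
  u2 = b.0 :: —b→ u3
  u3 = 0 :: (no moves)
LTS(Q): 4 reachable states
  v0 = (a.(0 + 0))\{a} + a.b.a.0 :: —a→ v1
  v1 = b.a.0 :: —b→ v2
  v2 = a.0 :: —a→ v3
  v3 = 0 :: (no moves)
Run σ = ⟨abb⟩ on P: start {u0}
  step 1 (a): {u1}
  step 2 (b): {u2}
  step 3 (b): {u3}
  ✓ P
Run σ = ⟨abb⟩ on Q: start {v0}
  step 1 (a): {v1}
  step 2 (b): {v2}
  step 3 (b): ∅  — Q cannot continue

abb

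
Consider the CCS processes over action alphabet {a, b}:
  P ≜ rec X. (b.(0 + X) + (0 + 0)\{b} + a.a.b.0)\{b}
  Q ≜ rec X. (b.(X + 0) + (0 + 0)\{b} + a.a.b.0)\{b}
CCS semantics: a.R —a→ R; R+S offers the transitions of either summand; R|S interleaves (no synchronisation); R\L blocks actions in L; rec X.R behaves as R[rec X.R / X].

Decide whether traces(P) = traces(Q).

Reachable graph of P (3 states):
  s0 = rec X. (b.(0 + X) + (0 + 0)\{b} + a.a.b.0)\{b} → -a-> s1
  s1 = (a.b.0)\{b} → -a-> s2
  s2 = (b.0)\{b} → deadlocked
Reachable graph of Q (3 states):
  t0 = rec X. (b.(X + 0) + (0 + 0)\{b} + a.a.b.0)\{b} → -a-> t1
  t1 = (a.b.0)\{b} → -a-> t2
  t2 = (b.0)\{b} → deadlocked
Bisimilarity quotient blocks:
  B0 = {s0, t0}
  B1 = {s1, t1}
  B2 = {s2, t2}
s0 ∈ B0, t0 ∈ B0 → same block
Bisimilar ⇒ trace-equivalent.

traces(P) = traces(Q)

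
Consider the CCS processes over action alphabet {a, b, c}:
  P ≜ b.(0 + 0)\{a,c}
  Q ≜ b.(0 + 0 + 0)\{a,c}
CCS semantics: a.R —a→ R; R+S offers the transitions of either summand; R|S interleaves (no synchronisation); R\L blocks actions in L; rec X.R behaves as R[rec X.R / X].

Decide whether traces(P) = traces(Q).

P's transition system — 2 states:
  p0 = b.(0 + 0)\{a,c} ⊢ =b=> p1
  p1 = (0 + 0)\{a,c} ⊢ deadlocked
Q's transition system — 2 states:
  q0 = b.(0 + 0 + 0)\{a,c} ⊢ =b=> q1
  q1 = (0 + 0 + 0)\{a,c} ⊢ deadlocked
Partition-refinement fixed point:
  B0 = {p0, q0}
  B1 = {p1, q1}
p0 ∈ B0, q0 ∈ B0 → same block
Bisimilar ⇒ trace-equivalent.

YES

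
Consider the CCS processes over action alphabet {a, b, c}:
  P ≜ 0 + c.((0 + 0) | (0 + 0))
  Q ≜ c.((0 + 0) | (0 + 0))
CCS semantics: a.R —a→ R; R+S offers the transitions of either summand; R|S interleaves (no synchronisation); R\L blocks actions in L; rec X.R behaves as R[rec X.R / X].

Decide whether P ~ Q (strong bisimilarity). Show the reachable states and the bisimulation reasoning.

LTS(P): 2 reachable states
  m0 = 0 + c.((0 + 0) | (0 + 0)) | ··c··> m1
  m1 = (0 + 0) | (0 + 0) | deadlocked
LTS(Q): 2 reachable states
  n0 = c.((0 + 0) | (0 + 0)) | ··c··> n1
  n1 = (0 + 0) | (0 + 0) | deadlocked
Bisimilarity quotient blocks:
  B0 = {m0, n0}
  B1 = {m1, n1}
m0 ∈ B0, n0 ∈ B0 → same block

P ~ Q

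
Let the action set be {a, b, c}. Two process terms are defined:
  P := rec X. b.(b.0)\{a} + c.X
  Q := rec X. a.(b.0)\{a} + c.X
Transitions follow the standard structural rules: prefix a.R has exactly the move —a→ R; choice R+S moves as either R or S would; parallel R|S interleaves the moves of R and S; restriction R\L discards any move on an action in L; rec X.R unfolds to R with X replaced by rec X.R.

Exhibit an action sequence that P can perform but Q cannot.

P's transition system — 3 states:
  m0 = rec X. b.(b.0)\{a} + c.X :: =b=> m1, =c=> m0
  m1 = (b.0)\{a} :: =b=> m2
  m2 = 0\{a} :: (no moves)
Q's transition system — 3 states:
  n0 = rec X. a.(b.0)\{a} + c.X :: =a=> n1, =c=> n0
  n1 = (b.0)\{a} :: =b=> n2
  n2 = 0\{a} :: (no moves)
Run σ = ⟨b⟩ on P: start {m0}
  [1] b ⇒ {m1}
  ✓ P
Run σ = ⟨b⟩ on Q: start {n0}
  [1] b ⇒ no successor for Q

b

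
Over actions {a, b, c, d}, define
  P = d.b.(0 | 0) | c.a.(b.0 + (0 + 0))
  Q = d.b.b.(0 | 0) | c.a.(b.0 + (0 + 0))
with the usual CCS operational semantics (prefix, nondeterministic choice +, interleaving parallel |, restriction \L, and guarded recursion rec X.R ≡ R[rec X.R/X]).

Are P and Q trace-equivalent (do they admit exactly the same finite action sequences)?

LTS(P): 12 reachable states
  m0 = d.b.(0 | 0) | c.a.(b.0 + (0 + 0)) → =c=> m1, =d=> m2
  m1 = d.b.(0 | 0) | a.(b.0 + (0 + 0)) → =a=> m3, =d=> m4
  m2 = b.(0 | 0) | c.a.(b.0 + (0 + 0)) → =b=> m5, =c=> m4
  m3 = d.b.(0 | 0) | (b.0 + (0 + 0)) → =b=> m6, =d=> m7
  m4 = b.(0 | 0) | a.(b.0 + (0 + 0)) → =a=> m7, =b=> m8
  m5 = 0 | 0 | c.a.(b.0 + (0 + 0)) → =c=> m8
  m6 = d.b.(0 | 0) | 0 → =d=> m9
  m7 = b.(0 | 0) | (b.0 + (0 + 0)) → =b=> m10, =b=> m9
  m8 = 0 | 0 | a.(b.0 + (0 + 0)) → =a=> m10
  m9 = b.(0 | 0) | 0 → =b=> m11
  m10 = 0 | 0 | (b.0 + (0 + 0)) → =b=> m11
  m11 = 0 | 0 | 0 → stopped
LTS(Q): 16 reachable states
  n0 = d.b.b.(0 | 0) | c.a.(b.0 + (0 + 0)) → =c=> n1, =d=> n2
  n1 = d.b.b.(0 | 0) | a.(b.0 + (0 + 0)) → =a=> n3, =d=> n4
  n2 = b.b.(0 | 0) | c.a.(b.0 + (0 + 0)) → =b=> n5, =c=> n4
  n3 = d.b.b.(0 | 0) | (b.0 + (0 + 0)) → =b=> n6, =d=> n7
  n4 = b.b.(0 | 0) | a.(b.0 + (0 + 0)) → =a=> n7, =b=> n8
  n5 = b.(0 | 0) | c.a.(b.0 + (0 + 0)) → =b=> n9, =c=> n8
  n6 = d.b.b.(0 | 0) | 0 → =d=> n10
  n7 = b.b.(0 | 0) | (b.0 + (0 + 0)) → =b=> n10, =b=> n11
  n8 = b.(0 | 0) | a.(b.0 + (0 + 0)) → =a=> n11, =b=> n12
  n9 = 0 | 0 | c.a.(b.0 + (0 + 0)) → =c=> n12
  n10 = b.b.(0 | 0) | 0 → =b=> n13
  n11 = b.(0 | 0) | (b.0 + (0 + 0)) → =b=> n13, =b=> n14
  n12 = 0 | 0 | a.(b.0 + (0 + 0)) → =a=> n14
  n13 = b.(0 | 0) | 0 → =b=> n15
  n14 = 0 | 0 | (b.0 + (0 + 0)) → =b=> n15
  n15 = 0 | 0 | 0 → stopped
Trace ⟨dbb⟩ through Q, begin at {n0}:
  [1] d ⇒ {n2}
  [2] b ⇒ {n5}
  [3] b ⇒ {n9}
  ✓ Q
Trace ⟨dbb⟩ through P, begin at {m0}:
  [1] d ⇒ {m2}
  [2] b ⇒ {m5}
  [3] b ⇒ ∅  — P cannot continue

trace-distinct — witness ⟨dbb⟩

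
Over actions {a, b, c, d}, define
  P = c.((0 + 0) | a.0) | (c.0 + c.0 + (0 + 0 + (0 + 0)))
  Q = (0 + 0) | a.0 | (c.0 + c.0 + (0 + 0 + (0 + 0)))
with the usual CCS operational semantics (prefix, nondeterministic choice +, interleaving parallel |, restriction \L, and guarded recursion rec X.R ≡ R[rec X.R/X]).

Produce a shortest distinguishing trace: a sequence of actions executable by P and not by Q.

cc

LTS(P): 6 reachable states
  s0 = c.((0 + 0) | a.0) | (c.0 + c.0 + (0 + 0 + (0 + 0))) :: -c-> s1, -c-> s2
  s1 = (0 + 0) | a.0 | (c.0 + c.0 + (0 + 0 + (0 + 0))) :: -a-> s3, -c-> s4
  s2 = c.((0 + 0) | a.0) | 0 :: -c-> s4
  s3 = (0 + 0) | 0 | (c.0 + c.0 + (0 + 0 + (0 + 0))) :: -c-> s5
  s4 = (0 + 0) | a.0 | 0 :: -a-> s5
  s5 = (0 + 0) | 0 | 0 :: ·
LTS(Q): 4 reachable states
  t0 = (0 + 0) | a.0 | (c.0 + c.0 + (0 + 0 + (0 + 0))) :: -a-> t1, -c-> t2
  t1 = (0 + 0) | 0 | (c.0 + c.0 + (0 + 0 + (0 + 0))) :: -c-> t3
  t2 = (0 + 0) | a.0 | 0 :: -a-> t3
  t3 = (0 + 0) | 0 | 0 :: ·
Run σ = ⟨cc⟩ on P: start {s0}
  step 1 (c): {s1, s2}
  step 2 (c): {s4}
  P completes σ.
Run σ = ⟨cc⟩ on Q: start {t0}
  step 1 (c): {t2}
  step 2 (c): ∅  — Q cannot continue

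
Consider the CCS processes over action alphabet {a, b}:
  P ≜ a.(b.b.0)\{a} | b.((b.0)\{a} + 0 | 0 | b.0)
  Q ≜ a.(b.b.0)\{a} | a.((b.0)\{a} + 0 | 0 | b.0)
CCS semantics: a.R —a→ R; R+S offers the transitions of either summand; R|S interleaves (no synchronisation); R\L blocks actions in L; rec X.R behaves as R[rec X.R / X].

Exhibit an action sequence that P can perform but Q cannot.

b

P's transition system — 16 states:
  p0 = a.(b.b.0)\{a} | b.((b.0)\{a} + 0 | 0 | b.0) → --a--▸ p1, --b--▸ p2
  p1 = (b.b.0)\{a} | b.((b.0)\{a} + 0 | 0 | b.0) → --b--▸ p3, --b--▸ p4
  p2 = a.(b.b.0)\{a} | ((b.0)\{a} + 0 | 0 | b.0) → --a--▸ p4, --b--▸ p5, --b--▸ p6
  p3 = (b.0)\{a} | b.((b.0)\{a} + 0 | 0 | b.0) → --b--▸ p7, --b--▸ p8
  p4 = (b.b.0)\{a} | ((b.0)\{a} + 0 | 0 | b.0) → --b--▸ p10, --b--▸ p7, --b--▸ p9
  p5 = a.(b.b.0)\{a} | (0 | 0 | 0) → --a--▸ p9
  p6 = a.(b.b.0)\{a} | 0\{a} → --a--▸ p10
  p7 = (b.0)\{a} | ((b.0)\{a} + 0 | 0 | b.0) → --b--▸ p11, --b--▸ p12, --b--▸ p13
  p8 = 0\{a} | b.((b.0)\{a} + 0 | 0 | b.0) → --b--▸ p13
  p9 = (b.b.0)\{a} | (0 | 0 | 0) → --b--▸ p11
  p10 = (b.b.0)\{a} | 0\{a} → --b--▸ p12
  p11 = (b.0)\{a} | (0 | 0 | 0) → --b--▸ p14
  p12 = (b.0)\{a} | 0\{a} → --b--▸ p15
  p13 = 0\{a} | ((b.0)\{a} + 0 | 0 | b.0) → --b--▸ p14, --b--▸ p15
  p14 = 0\{a} | (0 | 0 | 0) → ∅
  p15 = 0\{a} | 0\{a} → ∅
Q's transition system — 16 states:
  q0 = a.(b.b.0)\{a} | a.((b.0)\{a} + 0 | 0 | b.0) → --a--▸ q1, --a--▸ q2
  q1 = (b.b.0)\{a} | a.((b.0)\{a} + 0 | 0 | b.0) → --a--▸ q3, --b--▸ q4
  q2 = a.(b.b.0)\{a} | ((b.0)\{a} + 0 | 0 | b.0) → --a--▸ q3, --b--▸ q5, --b--▸ q6
  q3 = (b.b.0)\{a} | ((b.0)\{a} + 0 | 0 | b.0) → --b--▸ q7, --b--▸ q8, --b--▸ q9
  q4 = (b.0)\{a} | a.((b.0)\{a} + 0 | 0 | b.0) → --a--▸ q7, --b--▸ q10
  q5 = a.(b.b.0)\{a} | (0 | 0 | 0) → --a--▸ q8
  q6 = a.(b.b.0)\{a} | 0\{a} → --a--▸ q9
  q7 = (b.0)\{a} | ((b.0)\{a} + 0 | 0 | b.0) → --b--▸ q11, --b--▸ q12, --b--▸ q13
  q8 = (b.b.0)\{a} | (0 | 0 | 0) → --b--▸ q11
  q9 = (b.b.0)\{a} | 0\{a} → --b--▸ q12
  q10 = 0\{a} | a.((b.0)\{a} + 0 | 0 | b.0) → --a--▸ q13
  q11 = (b.0)\{a} | (0 | 0 | 0) → --b--▸ q14
  q12 = (b.0)\{a} | 0\{a} → --b--▸ q15
  q13 = 0\{a} | ((b.0)\{a} + 0 | 0 | b.0) → --b--▸ q14, --b--▸ q15
  q14 = 0\{a} | (0 | 0 | 0) → ∅
  q15 = 0\{a} | 0\{a} → ∅
Trace ⟨b⟩ through P, begin at {p0}:
  after b @ step 1: {p2}
  P completes σ.
Trace ⟨b⟩ through Q, begin at {q0}:
  after b @ step 1: no successor for Q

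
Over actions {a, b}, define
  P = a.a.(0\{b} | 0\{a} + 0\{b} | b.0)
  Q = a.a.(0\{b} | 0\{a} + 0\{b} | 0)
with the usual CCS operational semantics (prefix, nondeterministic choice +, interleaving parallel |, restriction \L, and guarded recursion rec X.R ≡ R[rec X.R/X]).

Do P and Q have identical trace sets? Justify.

NO — witness ⟨aab⟩

P's transition system — 4 states:
  u0 = a.a.(0\{b} | 0\{a} + 0\{b} | b.0) ⊢ -a-> u1
  u1 = a.(0\{b} | 0\{a} + 0\{b} | b.0) ⊢ -a-> u2
  u2 = 0\{b} | 0\{a} + 0\{b} | b.0 ⊢ -b-> u3
  u3 = 0\{b} | 0 ⊢ ·
Q's transition system — 3 states:
  v0 = a.a.(0\{b} | 0\{a} + 0\{b} | 0) ⊢ -a-> v1
  v1 = a.(0\{b} | 0\{a} + 0\{b} | 0) ⊢ -a-> v2
  v2 = 0\{b} | 0\{a} + 0\{b} | 0 ⊢ ·
Trace ⟨aab⟩ through P, begin at {u0}:
  step 1 (a): {u1}
  step 2 (a): {u2}
  step 3 (b): {u3}
  P completes σ.
Trace ⟨aab⟩ through Q, begin at {v0}:
  step 1 (a): {v1}
  step 2 (a): {v2}
  step 3 (b): ∅ (Q stuck)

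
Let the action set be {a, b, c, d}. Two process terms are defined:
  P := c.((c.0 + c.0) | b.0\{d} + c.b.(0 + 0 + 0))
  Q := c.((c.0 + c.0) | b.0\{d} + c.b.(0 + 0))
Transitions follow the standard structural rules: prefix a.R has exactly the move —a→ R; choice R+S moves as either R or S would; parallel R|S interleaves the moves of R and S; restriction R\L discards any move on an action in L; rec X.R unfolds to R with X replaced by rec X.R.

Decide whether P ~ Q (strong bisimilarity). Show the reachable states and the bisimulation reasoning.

LTS(P): 7 reachable states
  s0 = c.((c.0 + c.0) | b.0\{d} + c.b.(0 + 0 + 0)) has moves =c=> s1
  s1 = (c.0 + c.0) | b.0\{d} + c.b.(0 + 0 + 0) has moves =b=> s2, =c=> s3, =c=> s4
  s2 = (c.0 + c.0) | 0\{d} has moves =c=> s5
  s3 = 0 | b.0\{d} has moves =b=> s5
  s4 = b.(0 + 0 + 0) has moves =b=> s6
  s5 = 0 | 0\{d} has moves ·
  s6 = 0 + 0 + 0 has moves ·
LTS(Q): 7 reachable states
  t0 = c.((c.0 + c.0) | b.0\{d} + c.b.(0 + 0)) has moves =c=> t1
  t1 = (c.0 + c.0) | b.0\{d} + c.b.(0 + 0) has moves =b=> t2, =c=> t3, =c=> t4
  t2 = (c.0 + c.0) | 0\{d} has moves =c=> t5
  t3 = 0 | b.0\{d} has moves =b=> t5
  t4 = b.(0 + 0) has moves =b=> t6
  t5 = 0 | 0\{d} has moves ·
  t6 = 0 + 0 has moves ·
Coarsest stable partition (strong bisimilarity classes):
  B0 = {s0, t0}
  B1 = {s1, t1}
  B2 = {s2, t2}
  B3 = {s5, s6, t5, t6}
  B4 = {s3, s4, t3, t4}
s0 ∈ B0, t0 ∈ B0 → same block

bisimilar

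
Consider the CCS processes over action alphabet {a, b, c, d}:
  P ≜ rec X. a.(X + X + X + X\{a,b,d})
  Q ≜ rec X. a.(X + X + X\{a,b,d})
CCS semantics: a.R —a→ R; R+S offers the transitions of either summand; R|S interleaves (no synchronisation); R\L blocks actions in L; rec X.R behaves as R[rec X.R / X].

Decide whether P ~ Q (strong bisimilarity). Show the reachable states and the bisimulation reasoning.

LTS(P): 2 reachable states
  m0 = rec X. a.(X + X + X + X\{a,b,d}) has moves -a-> m1
  m1 = (rec X. a.(X + X + X + X\{a,b,d})) + (rec X. a.(X + X + X + X\{a,b,d})) + (rec X. a.(X + X + X + X\{a,b,d})) + (rec X. a.(X + X + X + X\{a,b,d}))\{a,b,d} has moves -a-> m1
LTS(Q): 2 reachable states
  n0 = rec X. a.(X + X + X\{a,b,d}) has moves -a-> n1
  n1 = (rec X. a.(X + X + X\{a,b,d})) + (rec X. a.(X + X + X\{a,b,d})) + (rec X. a.(X + X + X\{a,b,d}))\{a,b,d} has moves -a-> n1
Partition-refinement fixed point:
  B0 = {m0, m1, n0, n1}
m0 ∈ B0, n0 ∈ B0 → same block

P ~ Q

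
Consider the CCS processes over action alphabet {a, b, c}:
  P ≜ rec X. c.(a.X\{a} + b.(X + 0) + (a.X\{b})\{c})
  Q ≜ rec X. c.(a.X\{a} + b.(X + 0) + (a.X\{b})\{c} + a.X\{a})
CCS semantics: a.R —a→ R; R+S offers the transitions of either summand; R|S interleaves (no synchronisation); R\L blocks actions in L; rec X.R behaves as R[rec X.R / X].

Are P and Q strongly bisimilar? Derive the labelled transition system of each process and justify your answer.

P ~ Q

P's transition system — 7 states:
  p0 = rec X. c.(a.X\{a} + b.(X + 0) + (a.X\{b})\{c}) ⊢ --c--▸ p1
  p1 = a.(rec X. c.(a.X\{a} + b.(X + 0) + (a.X\{b})\{c}))\{a} + b.((rec X. c.(a.X\{a} + b.(X + 0) + (a.X\{b})\{c})) + 0) + (a.(rec X. c.(a.X\{a} + b.(X + 0) + (a.X\{b})\{c}))\{b})\{c} ⊢ --a--▸ p2, --a--▸ p3, --b--▸ p4
  p2 = (rec X. c.(a.X\{a} + b.(X + 0) + (a.X\{b})\{c}))\{a} ⊢ --c--▸ p5
  p3 = (rec X. c.(a.X\{a} + b.(X + 0) + (a.X\{b})\{c}))\{b}\{c} ⊢ (no moves)
  p4 = (rec X. c.(a.X\{a} + b.(X + 0) + (a.X\{b})\{c})) + 0 ⊢ --c--▸ p1
  p5 = (a.(rec X. c.(a.X\{a} + b.(X + 0) + (a.X\{b})\{c}))\{a} + b.((rec X. c.(a.X\{a} + b.(X + 0) + (a.X\{b})\{c})) + 0) + (a.(rec X. c.(a.X\{a} + b.(X + 0) + (a.X\{b})\{c}))\{b})\{c})\{a} ⊢ --b--▸ p6
  p6 = ((rec X. c.(a.X\{a} + b.(X + 0) + (a.X\{b})\{c})) + 0)\{a} ⊢ --c--▸ p5
Q's transition system — 7 states:
  q0 = rec X. c.(a.X\{a} + b.(X + 0) + (a.X\{b})\{c} + a.X\{a}) ⊢ --c--▸ q1
  q1 = a.(rec X. c.(a.X\{a} + b.(X + 0) + (a.X\{b})\{c} + a.X\{a}))\{a} + b.((rec X. c.(a.X\{a} + b.(X + 0) + (a.X\{b})\{c} + a.X\{a})) + 0) + (a.(rec X. c.(a.X\{a} + b.(X + 0) + (a.X\{b})\{c} + a.X\{a}))\{b})\{c} + a.(rec X. c.(a.X\{a} + b.(X + 0) + (a.X\{b})\{c} + a.X\{a}))\{a} ⊢ --a--▸ q2, --a--▸ q3, --b--▸ q4
  q2 = (rec X. c.(a.X\{a} + b.(X + 0) + (a.X\{b})\{c} + a.X\{a}))\{a} ⊢ --c--▸ q5
  q3 = (rec X. c.(a.X\{a} + b.(X + 0) + (a.X\{b})\{c} + a.X\{a}))\{b}\{c} ⊢ (no moves)
  q4 = (rec X. c.(a.X\{a} + b.(X + 0) + (a.X\{b})\{c} + a.X\{a})) + 0 ⊢ --c--▸ q1
  q5 = (a.(rec X. c.(a.X\{a} + b.(X + 0) + (a.X\{b})\{c} + a.X\{a}))\{a} + b.((rec X. c.(a.X\{a} + b.(X + 0) + (a.X\{b})\{c} + a.X\{a})) + 0) + (a.(rec X. c.(a.X\{a} + b.(X + 0) + (a.X\{b})\{c} + a.X\{a}))\{b})\{c} + a.(rec X. c.(a.X\{a} + b.(X + 0) + (a.X\{b})\{c} + a.X\{a}))\{a})\{a} ⊢ --b--▸ q6
  q6 = ((rec X. c.(a.X\{a} + b.(X + 0) + (a.X\{b})\{c} + a.X\{a})) + 0)\{a} ⊢ --c--▸ q5
Coarsest stable partition (strong bisimilarity classes):
  B0 = {p0, p4, q0, q4}
  B1 = {p1, q1}
  B2 = {p3, q3}
  B3 = {p2, p6, q2, q6}
  B4 = {p5, q5}
p0 ∈ B0, q0 ∈ B0 → same block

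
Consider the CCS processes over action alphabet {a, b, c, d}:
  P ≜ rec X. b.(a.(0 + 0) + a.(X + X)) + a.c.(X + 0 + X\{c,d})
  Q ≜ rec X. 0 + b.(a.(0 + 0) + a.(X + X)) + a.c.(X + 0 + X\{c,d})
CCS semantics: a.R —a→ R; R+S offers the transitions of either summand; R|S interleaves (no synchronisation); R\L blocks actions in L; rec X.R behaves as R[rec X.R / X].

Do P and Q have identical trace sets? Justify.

trace-equivalent

Reachable graph of P (10 states):
  m0 = rec X. b.(a.(0 + 0) + a.(X + X)) + a.c.(X + 0 + X\{c,d}) | --a--▸ m1, --b--▸ m2
  m1 = c.((rec X. b.(a.(0 + 0) + a.(X + X)) + a.c.(X + 0 + X\{c,d})) + 0 + (rec X. b.(a.(0 + 0) + a.(X + X)) + a.c.(X + 0 + X\{c,d}))\{c,d}) | --c--▸ m3
  m2 = a.(0 + 0) + a.((rec X. b.(a.(0 + 0) + a.(X + X)) + a.c.(X + 0 + X\{c,d})) + (rec X. b.(a.(0 + 0) + a.(X + X)) + a.c.(X + 0 + X\{c,d}))) | --a--▸ m4, --a--▸ m5
  m3 = (rec X. b.(a.(0 + 0) + a.(X + X)) + a.c.(X + 0 + X\{c,d})) + 0 + (rec X. b.(a.(0 + 0) + a.(X + X)) + a.c.(X + 0 + X\{c,d}))\{c,d} | --a--▸ m1, --a--▸ m6, --b--▸ m2, --b--▸ m7
  m4 = (rec X. b.(a.(0 + 0) + a.(X + X)) + a.c.(X + 0 + X\{c,d})) + (rec X. b.(a.(0 + 0) + a.(X + X)) + a.c.(X + 0 + X\{c,d})) | --a--▸ m1, --b--▸ m2
  m5 = 0 + 0 | stopped
  m6 = (c.((rec X. b.(a.(0 + 0) + a.(X + X)) + a.c.(X + 0 + X\{c,d})) + 0 + (rec X. b.(a.(0 + 0) + a.(X + X)) + a.c.(X + 0 + X\{c,d}))\{c,d}))\{c,d} | stopped
  m7 = (a.(0 + 0) + a.((rec X. b.(a.(0 + 0) + a.(X + X)) + a.c.(X + 0 + X\{c,d})) + (rec X. b.(a.(0 + 0) + a.(X + X)) + a.c.(X + 0 + X\{c,d}))))\{c,d} | --a--▸ m8, --a--▸ m9
  m8 = ((rec X. b.(a.(0 + 0) + a.(X + X)) + a.c.(X + 0 + X\{c,d})) + (rec X. b.(a.(0 + 0) + a.(X + X)) + a.c.(X + 0 + X\{c,d})))\{c,d} | --a--▸ m6, --b--▸ m7
  m9 = (0 + 0)\{c,d} | stopped
Reachable graph of Q (10 states):
  n0 = rec X. 0 + b.(a.(0 + 0) + a.(X + X)) + a.c.(X + 0 + X\{c,d}) | --a--▸ n1, --b--▸ n2
  n1 = c.((rec X. 0 + b.(a.(0 + 0) + a.(X + X)) + a.c.(X + 0 + X\{c,d})) + 0 + (rec X. 0 + b.(a.(0 + 0) + a.(X + X)) + a.c.(X + 0 + X\{c,d}))\{c,d}) | --c--▸ n3
  n2 = a.(0 + 0) + a.((rec X. 0 + b.(a.(0 + 0) + a.(X + X)) + a.c.(X + 0 + X\{c,d})) + (rec X. 0 + b.(a.(0 + 0) + a.(X + X)) + a.c.(X + 0 + X\{c,d}))) | --a--▸ n4, --a--▸ n5
  n3 = (rec X. 0 + b.(a.(0 + 0) + a.(X + X)) + a.c.(X + 0 + X\{c,d})) + 0 + (rec X. 0 + b.(a.(0 + 0) + a.(X + X)) + a.c.(X + 0 + X\{c,d}))\{c,d} | --a--▸ n1, --a--▸ n6, --b--▸ n2, --b--▸ n7
  n4 = (rec X. 0 + b.(a.(0 + 0) + a.(X + X)) + a.c.(X + 0 + X\{c,d})) + (rec X. 0 + b.(a.(0 + 0) + a.(X + X)) + a.c.(X + 0 + X\{c,d})) | --a--▸ n1, --b--▸ n2
  n5 = 0 + 0 | stopped
  n6 = (c.((rec X. 0 + b.(a.(0 + 0) + a.(X + X)) + a.c.(X + 0 + X\{c,d})) + 0 + (rec X. 0 + b.(a.(0 + 0) + a.(X + X)) + a.c.(X + 0 + X\{c,d}))\{c,d}))\{c,d} | stopped
  n7 = (a.(0 + 0) + a.((rec X. 0 + b.(a.(0 + 0) + a.(X + X)) + a.c.(X + 0 + X\{c,d})) + (rec X. 0 + b.(a.(0 + 0) + a.(X + X)) + a.c.(X + 0 + X\{c,d}))))\{c,d} | --a--▸ n8, --a--▸ n9
  n8 = ((rec X. 0 + b.(a.(0 + 0) + a.(X + X)) + a.c.(X + 0 + X\{c,d})) + (rec X. 0 + b.(a.(0 + 0) + a.(X + X)) + a.c.(X + 0 + X\{c,d})))\{c,d} | --a--▸ n6, --b--▸ n7
  n9 = (0 + 0)\{c,d} | stopped
Bisimilarity quotient blocks:
  B0 = {m0, m4, n0, n4}
  B1 = {m1, n1}
  B2 = {m3, n3}
  B3 = {m7, n7}
  B4 = {m8, n8}
  B5 = {m5, m6, m9, n5, n6, n9}
  B6 = {m2, n2}
m0 ∈ B0, n0 ∈ B0 → same block
Bisimilar ⇒ trace-equivalent.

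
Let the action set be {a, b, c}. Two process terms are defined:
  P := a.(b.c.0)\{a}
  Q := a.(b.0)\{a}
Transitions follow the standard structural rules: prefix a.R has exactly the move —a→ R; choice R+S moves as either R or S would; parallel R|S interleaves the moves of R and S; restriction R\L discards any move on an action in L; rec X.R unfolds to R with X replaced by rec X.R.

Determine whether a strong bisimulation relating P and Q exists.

P ≁ Q

P's transition system — 4 states:
  s0 = a.(b.c.0)\{a} → =a=> s1
  s1 = (b.c.0)\{a} → =b=> s2
  s2 = (c.0)\{a} → =c=> s3
  s3 = 0\{a} → (no moves)
Q's transition system — 3 states:
  t0 = a.(b.0)\{a} → =a=> t1
  t1 = (b.0)\{a} → =b=> t2
  t2 = 0\{a} → (no moves)
Partition-refinement fixed point:
  B0 = {s0}
  B1 = {s1}
  B2 = {s2}
  B3 = {s3, t2}
  B4 = {t0}
  B5 = {t1}
s0 ∈ B0, t0 ∈ B4 → different blocks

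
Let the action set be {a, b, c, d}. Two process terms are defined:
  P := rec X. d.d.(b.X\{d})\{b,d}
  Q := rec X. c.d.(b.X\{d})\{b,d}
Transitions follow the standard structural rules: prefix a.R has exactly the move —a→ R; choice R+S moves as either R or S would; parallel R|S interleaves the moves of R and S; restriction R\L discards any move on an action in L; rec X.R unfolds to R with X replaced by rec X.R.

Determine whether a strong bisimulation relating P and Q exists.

NO

P's transition system — 3 states:
  s0 = rec X. d.d.(b.X\{d})\{b,d} | --d--▸ s1
  s1 = d.(b.(rec X. d.d.(b.X\{d})\{b,d})\{d})\{b,d} | --d--▸ s2
  s2 = (b.(rec X. d.d.(b.X\{d})\{b,d})\{d})\{b,d} | deadlocked
Q's transition system — 3 states:
  t0 = rec X. c.d.(b.X\{d})\{b,d} | --c--▸ t1
  t1 = d.(b.(rec X. c.d.(b.X\{d})\{b,d})\{d})\{b,d} | --d--▸ t2
  t2 = (b.(rec X. c.d.(b.X\{d})\{b,d})\{d})\{b,d} | deadlocked
Partition-refinement fixed point:
  B0 = {s0}
  B1 = {s1, t1}
  B2 = {s2, t2}
  B3 = {t0}
s0 ∈ B0, t0 ∈ B3 → different blocks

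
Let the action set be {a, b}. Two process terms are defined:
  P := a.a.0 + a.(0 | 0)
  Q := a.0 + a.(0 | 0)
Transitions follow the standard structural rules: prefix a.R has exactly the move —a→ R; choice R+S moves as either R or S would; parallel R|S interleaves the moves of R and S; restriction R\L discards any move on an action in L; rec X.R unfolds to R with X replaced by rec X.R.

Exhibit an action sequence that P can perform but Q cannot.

LTS(P): 4 reachable states
  s0 = a.a.0 + a.(0 | 0) → —a→ s1, —a→ s2
  s1 = 0 | 0 → (no moves)
  s2 = a.0 → —a→ s3
  s3 = 0 → (no moves)
LTS(Q): 3 reachable states
  t0 = a.0 + a.(0 | 0) → —a→ t1, —a→ t2
  t1 = 0 → (no moves)
  t2 = 0 | 0 → (no moves)
Run σ = ⟨aa⟩ on P: start {s0}
  [1] a ⇒ {s1, s2}
  [2] a ⇒ {s3}
  ✓ P
Run σ = ⟨aa⟩ on Q: start {t0}
  [1] a ⇒ {t1, t2}
  [2] a ⇒ ∅  — Q cannot continue

aa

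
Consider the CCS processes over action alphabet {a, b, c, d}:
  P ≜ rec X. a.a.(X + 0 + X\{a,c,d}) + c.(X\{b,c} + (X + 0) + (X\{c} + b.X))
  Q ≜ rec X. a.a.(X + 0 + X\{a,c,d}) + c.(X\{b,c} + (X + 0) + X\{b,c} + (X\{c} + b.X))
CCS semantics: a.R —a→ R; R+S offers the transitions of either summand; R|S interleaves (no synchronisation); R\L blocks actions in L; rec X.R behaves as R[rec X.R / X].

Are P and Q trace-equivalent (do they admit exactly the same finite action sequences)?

Reachable graph of P (8 states):
  m0 = rec X. a.a.(X + 0 + X\{a,c,d}) + c.(X\{b,c} + (X + 0) + (X\{c} + b.X)) has moves ··a··> m1, ··c··> m2
  m1 = a.((rec X. a.a.(X + 0 + X\{a,c,d}) + c.(X\{b,c} + (X + 0) + (X\{c} + b.X))) + 0 + (rec X. a.a.(X + 0 + X\{a,c,d}) + c.(X\{b,c} + (X + 0) + (X\{c} + b.X)))\{a,c,d}) has moves ··a··> m3
  m2 = (rec X. a.a.(X + 0 + X\{a,c,d}) + c.(X\{b,c} + (X + 0) + (X\{c} + b.X)))\{b,c} + ((rec X. a.a.(X + 0 + X\{a,c,d}) + c.(X\{b,c} + (X + 0) + (X\{c} + b.X))) + 0) + ((rec X. a.a.(X + 0 + X\{a,c,d}) + c.(X\{b,c} + (X + 0) + (X\{c} + b.X)))\{c} + b.(rec X. a.a.(X + 0 + X\{a,c,d}) + c.(X\{b,c} + (X + 0) + (X\{c} + b.X)))) has moves ··a··> m1, ··a··> m4, ··a··> m5, ··b··> m0, ··c··> m2
  m3 = (rec X. a.a.(X + 0 + X\{a,c,d}) + c.(X\{b,c} + (X + 0) + (X\{c} + b.X))) + 0 + (rec X. a.a.(X + 0 + X\{a,c,d}) + c.(X\{b,c} + (X + 0) + (X\{c} + b.X)))\{a,c,d} has moves ··a··> m1, ··c··> m2
  m4 = (a.((rec X. a.a.(X + 0 + X\{a,c,d}) + c.(X\{b,c} + (X + 0) + (X\{c} + b.X))) + 0 + (rec X. a.a.(X + 0 + X\{a,c,d}) + c.(X\{b,c} + (X + 0) + (X\{c} + b.X)))\{a,c,d}))\{b,c} has moves ··a··> m6
  m5 = (a.((rec X. a.a.(X + 0 + X\{a,c,d}) + c.(X\{b,c} + (X + 0) + (X\{c} + b.X))) + 0 + (rec X. a.a.(X + 0 + X\{a,c,d}) + c.(X\{b,c} + (X + 0) + (X\{c} + b.X)))\{a,c,d}))\{c} has moves ··a··> m7
  m6 = ((rec X. a.a.(X + 0 + X\{a,c,d}) + c.(X\{b,c} + (X + 0) + (X\{c} + b.X))) + 0 + (rec X. a.a.(X + 0 + X\{a,c,d}) + c.(X\{b,c} + (X + 0) + (X\{c} + b.X)))\{a,c,d})\{b,c} has moves ··a··> m4
  m7 = ((rec X. a.a.(X + 0 + X\{a,c,d}) + c.(X\{b,c} + (X + 0) + (X\{c} + b.X))) + 0 + (rec X. a.a.(X + 0 + X\{a,c,d}) + c.(X\{b,c} + (X + 0) + (X\{c} + b.X)))\{a,c,d})\{c} has moves ··a··> m5
Reachable graph of Q (8 states):
  n0 = rec X. a.a.(X + 0 + X\{a,c,d}) + c.(X\{b,c} + (X + 0) + X\{b,c} + (X\{c} + b.X)) has moves ··a··> n1, ··c··> n2
  n1 = a.((rec X. a.a.(X + 0 + X\{a,c,d}) + c.(X\{b,c} + (X + 0) + X\{b,c} + (X\{c} + b.X))) + 0 + (rec X. a.a.(X + 0 + X\{a,c,d}) + c.(X\{b,c} + (X + 0) + X\{b,c} + (X\{c} + b.X)))\{a,c,d}) has moves ··a··> n3
  n2 = (rec X. a.a.(X + 0 + X\{a,c,d}) + c.(X\{b,c} + (X + 0) + X\{b,c} + (X\{c} + b.X)))\{b,c} + ((rec X. a.a.(X + 0 + X\{a,c,d}) + c.(X\{b,c} + (X + 0) + X\{b,c} + (X\{c} + b.X))) + 0) + (rec X. a.a.(X + 0 + X\{a,c,d}) + c.(X\{b,c} + (X + 0) + X\{b,c} + (X\{c} + b.X)))\{b,c} + ((rec X. a.a.(X + 0 + X\{a,c,d}) + c.(X\{b,c} + (X + 0) + X\{b,c} + (X\{c} + b.X)))\{c} + b.(rec X. a.a.(X + 0 + X\{a,c,d}) + c.(X\{b,c} + (X + 0) + X\{b,c} + (X\{c} + b.X)))) has moves ··a··> n1, ··a··> n4, ··a··> n5, ··b··> n0, ··c··> n2
  n3 = (rec X. a.a.(X + 0 + X\{a,c,d}) + c.(X\{b,c} + (X + 0) + X\{b,c} + (X\{c} + b.X))) + 0 + (rec X. a.a.(X + 0 + X\{a,c,d}) + c.(X\{b,c} + (X + 0) + X\{b,c} + (X\{c} + b.X)))\{a,c,d} has moves ··a··> n1, ··c··> n2
  n4 = (a.((rec X. a.a.(X + 0 + X\{a,c,d}) + c.(X\{b,c} + (X + 0) + X\{b,c} + (X\{c} + b.X))) + 0 + (rec X. a.a.(X + 0 + X\{a,c,d}) + c.(X\{b,c} + (X + 0) + X\{b,c} + (X\{c} + b.X)))\{a,c,d}))\{b,c} has moves ··a··> n6
  n5 = (a.((rec X. a.a.(X + 0 + X\{a,c,d}) + c.(X\{b,c} + (X + 0) + X\{b,c} + (X\{c} + b.X))) + 0 + (rec X. a.a.(X + 0 + X\{a,c,d}) + c.(X\{b,c} + (X + 0) + X\{b,c} + (X\{c} + b.X)))\{a,c,d}))\{c} has moves ··a··> n7
  n6 = ((rec X. a.a.(X + 0 + X\{a,c,d}) + c.(X\{b,c} + (X + 0) + X\{b,c} + (X\{c} + b.X))) + 0 + (rec X. a.a.(X + 0 + X\{a,c,d}) + c.(X\{b,c} + (X + 0) + X\{b,c} + (X\{c} + b.X)))\{a,c,d})\{b,c} has moves ··a··> n4
  n7 = ((rec X. a.a.(X + 0 + X\{a,c,d}) + c.(X\{b,c} + (X + 0) + X\{b,c} + (X\{c} + b.X))) + 0 + (rec X. a.a.(X + 0 + X\{a,c,d}) + c.(X\{b,c} + (X + 0) + X\{b,c} + (X\{c} + b.X)))\{a,c,d})\{c} has moves ··a··> n5
Bisimilarity quotient blocks:
  B0 = {m0, m3, n0, n3}
  B1 = {m2, n2}
  B2 = {m4, m5, m6, m7, n4, n5, n6, n7}
  B3 = {m1, n1}
m0 ∈ B0, n0 ∈ B0 → same block
Bisimilar ⇒ trace-equivalent.

YES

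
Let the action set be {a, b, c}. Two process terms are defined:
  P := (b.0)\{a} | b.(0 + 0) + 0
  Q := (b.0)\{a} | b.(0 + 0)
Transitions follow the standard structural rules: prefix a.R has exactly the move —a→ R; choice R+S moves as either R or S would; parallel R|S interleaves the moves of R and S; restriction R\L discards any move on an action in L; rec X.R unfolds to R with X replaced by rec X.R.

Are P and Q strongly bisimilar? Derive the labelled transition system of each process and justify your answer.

LTS(P): 4 reachable states
  s0 = (b.0)\{a} | b.(0 + 0) + 0 | =b=> s1, =b=> s2
  s1 = (b.0)\{a} | (0 + 0) | =b=> s3
  s2 = 0\{a} | b.(0 + 0) | =b=> s3
  s3 = 0\{a} | (0 + 0) | (no moves)
LTS(Q): 4 reachable states
  t0 = (b.0)\{a} | b.(0 + 0) | =b=> t1, =b=> t2
  t1 = (b.0)\{a} | (0 + 0) | =b=> t3
  t2 = 0\{a} | b.(0 + 0) | =b=> t3
  t3 = 0\{a} | (0 + 0) | (no moves)
Partition-refinement fixed point:
  B0 = {s0, t0}
  B1 = {s1, s2, t1, t2}
  B2 = {s3, t3}
s0 ∈ B0, t0 ∈ B0 → same block

bisimilar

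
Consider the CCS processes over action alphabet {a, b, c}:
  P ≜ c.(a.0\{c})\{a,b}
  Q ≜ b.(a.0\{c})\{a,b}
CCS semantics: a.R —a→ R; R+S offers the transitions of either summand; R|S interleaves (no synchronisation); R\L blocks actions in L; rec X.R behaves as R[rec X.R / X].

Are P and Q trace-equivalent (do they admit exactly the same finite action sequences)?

LTS(P): 2 reachable states
  p0 = c.(a.0\{c})\{a,b} | ··c··> p1
  p1 = (a.0\{c})\{a,b} | ∅
LTS(Q): 2 reachable states
  q0 = b.(a.0\{c})\{a,b} | ··b··> q1
  q1 = (a.0\{c})\{a,b} | ∅
Trace ⟨c⟩ through P, begin at {p0}:
  [1] c ⇒ {p1}
  P completes σ.
Trace ⟨c⟩ through Q, begin at {q0}:
  [1] c ⇒ ∅  — Q cannot continue

trace-distinct — witness ⟨c⟩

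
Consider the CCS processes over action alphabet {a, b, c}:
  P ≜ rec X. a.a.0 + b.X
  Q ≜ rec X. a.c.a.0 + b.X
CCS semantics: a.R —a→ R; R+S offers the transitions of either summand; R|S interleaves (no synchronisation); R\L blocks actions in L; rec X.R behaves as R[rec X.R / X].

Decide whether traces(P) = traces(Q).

P's transition system — 3 states:
  u0 = rec X. a.a.0 + b.X → —a→ u1, —b→ u0
  u1 = a.0 → —a→ u2
  u2 = 0 → ·
Q's transition system — 4 states:
  v0 = rec X. a.c.a.0 + b.X → —a→ v1, —b→ v0
  v1 = c.a.0 → —c→ v2
  v2 = a.0 → —a→ v3
  v3 = 0 → ·
Run σ = ⟨aa⟩ on P: start {u0}
  after a @ step 1: {u1}
  after a @ step 2: {u2}
  P completes σ.
Run σ = ⟨aa⟩ on Q: start {v0}
  after a @ step 1: {v1}
  after a @ step 2: ∅  — Q cannot continue

traces(P) ≠ traces(Q) — witness ⟨aa⟩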